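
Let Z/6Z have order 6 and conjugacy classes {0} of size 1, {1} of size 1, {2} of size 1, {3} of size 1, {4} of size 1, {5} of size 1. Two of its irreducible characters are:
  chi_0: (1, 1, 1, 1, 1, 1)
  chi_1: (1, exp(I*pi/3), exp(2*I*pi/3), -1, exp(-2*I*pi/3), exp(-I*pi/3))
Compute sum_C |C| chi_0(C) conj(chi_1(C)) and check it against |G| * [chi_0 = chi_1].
Sum = 0; so <chi_0, chi_1> = 0 (distinct irreducibles are orthogonal).

Solution. Compute term by term over conjugacy classes (|C| * chi_0(C) * conj(chi_1(C))):
  1*(1)*conj(1) + 1*(1)*conj(exp(I*pi/3)) + 1*(1)*conj(exp(2*I*pi/3)) + 1*(1)*conj(-1) + 1*(1)*conj(exp(-2*I*pi/3)) + 1*(1)*conj(exp(-I*pi/3))
  = (1) + (exp(-I*pi/3)) + (exp(-2*I*pi/3)) + (-1) + (exp(2*I*pi/3)) + (exp(I*pi/3))
  = 0.
(Exp terms are combined using exp(i*s)*conj(exp(i*t)) = exp(i*(s-t)), and sums of them are collapsed using the identity that for every m > 1 the m distinct m-th roots of unity sum to 0, e.g. 1 + exp(2*I*pi/3) + exp(-2*I*pi/3) = 0.)
Dividing by |G| = 6 gives 0/6 = 0, matching the row-orthogonality relation <chi_0, chi_1> = [chi_0 = chi_1].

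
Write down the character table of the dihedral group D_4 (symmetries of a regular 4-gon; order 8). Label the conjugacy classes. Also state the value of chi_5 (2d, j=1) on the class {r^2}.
Conjugacy classes: {e} of size 1, {r^2} of size 1, {r^1, r^3} of size 2, {s, sr^2, ...} of size 2, {sr, sr^3, ...} of size 2.
Character table:
  irrep \ class              {e} (size 1)  {r^2} (size 1)  {r^1, r^3} (size 2)  {s, sr^2, ...} (size 2)  {sr, sr^3, ...} (size 2)
  chi_1 (triv)               1             1               1                    1                        1                       
  chi_2 (sign: r->1, s->-1)  1             1               1                    -1                       -1                      
  chi_3 (r->-1, s->1)        1             1               -1                   1                        -1                      
  chi_4 (r->-1, s->-1)       1             1               -1                   -1                       1                       
  chi_5 (2d, j=1)            2             -2              0                    0                        0                       

Spot check: chi_5 (2d, j=1) on {r^2} = -2.

Details: D_4 has order 2*4 = 8 with 5 conjugacy classes, hence 5 irreducibles. Sum of squared dims 1 + 1 + 1 + 1 + 4 = 8 = |G|. Linear characters come from the abelianisation; the 2-dimensional irreps have character r^k -> 2*cos(2*pi*j*k/4), reflections -> 0.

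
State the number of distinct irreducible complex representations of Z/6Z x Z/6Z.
36

The number of irreducible complex representations of a finite group equals its number of conjugacy classes. Z/6Z x Z/6Z is abelian of order 36, so every element is its own conjugacy class: 36 classes, so Z/6Z x Z/6Z (order 36) has exactly 36 irreducible complex representations.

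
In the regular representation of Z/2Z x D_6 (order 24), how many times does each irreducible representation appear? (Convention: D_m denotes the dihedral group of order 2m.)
Each irreducible V_i of dimension d_i appears with multiplicity d_i, i.e. rho_reg = (direct sum over all irreducibles V_i) d_i V_i. The irreducible dimensions for Z/2Z x D_6 are 1, 1, 1, 1, 1, 1, 1, 1, 2, 2, 2, 2: 8 irreducibles of dimension 1, each with multiplicity 1; 4 irreducibles of dimension 2, each with multiplicity 2. Total dimension 8*1*1 + 4*2*2 = 24 = |G|.

Argument: General theorem: in the regular representation of a finite group G, each irreducible appears with multiplicity equal to its dimension. Check: dim(rho_reg) = sum d_i^2 = 1 + 1 + 1 + 1 + 1 + 1 + 1 + 1 + 4 + 4 + 4 + 4 = 24 = |G|.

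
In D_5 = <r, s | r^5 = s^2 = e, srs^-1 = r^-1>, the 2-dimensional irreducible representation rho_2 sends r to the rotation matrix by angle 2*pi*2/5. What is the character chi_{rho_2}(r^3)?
chi_{rho_2}(r^3) = 2*cos(2*pi*2*3/5) = -1/2 + sqrt(5)/2

Explanation: rho_2(r^3) is rotation by angle 2*pi*2*3/5, whose trace is 2*cos(2*pi*2*3/5) = -1/2 + sqrt(5)/2.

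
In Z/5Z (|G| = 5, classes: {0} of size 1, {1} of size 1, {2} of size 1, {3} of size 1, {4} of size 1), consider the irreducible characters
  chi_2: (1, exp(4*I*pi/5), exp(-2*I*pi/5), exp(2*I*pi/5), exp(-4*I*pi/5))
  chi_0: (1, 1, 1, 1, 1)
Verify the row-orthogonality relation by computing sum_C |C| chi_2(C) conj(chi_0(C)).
Sum = 0; so <chi_2, chi_0> = 0 (distinct irreducibles are orthogonal).

Why: Compute term by term over conjugacy classes (|C| * chi_2(C) * conj(chi_0(C))):
  1*(1)*conj(1) + 1*(exp(4*I*pi/5))*conj(1) + 1*(exp(-2*I*pi/5))*conj(1) + 1*(exp(2*I*pi/5))*conj(1) + 1*(exp(-4*I*pi/5))*conj(1)
  = (1) + (exp(4*I*pi/5)) + (exp(-2*I*pi/5)) + (exp(2*I*pi/5)) + (exp(-4*I*pi/5))
  = 0.
(Exp terms are combined using exp(i*s)*conj(exp(i*t)) = exp(i*(s-t)), and sums of them are collapsed using the identity that for every m > 1 the m distinct m-th roots of unity sum to 0, e.g. 1 + exp(2*I*pi/3) + exp(-2*I*pi/3) = 0.)
Dividing by |G| = 5 gives 0/5 = 0, matching the row-orthogonality relation <chi_2, chi_0> = [chi_2 = chi_0].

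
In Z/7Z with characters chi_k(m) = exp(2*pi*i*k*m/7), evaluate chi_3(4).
chi_3(4) = zeta_7^12 = exp(-4*I*pi/7)

Proof sketch: chi_3(4) = zeta_7^(3*4) = zeta_7^12. Since zeta_7^7 = 1, this equals zeta_7^5 = exp(2*pi*i*5/7) = exp(-4*I*pi/7).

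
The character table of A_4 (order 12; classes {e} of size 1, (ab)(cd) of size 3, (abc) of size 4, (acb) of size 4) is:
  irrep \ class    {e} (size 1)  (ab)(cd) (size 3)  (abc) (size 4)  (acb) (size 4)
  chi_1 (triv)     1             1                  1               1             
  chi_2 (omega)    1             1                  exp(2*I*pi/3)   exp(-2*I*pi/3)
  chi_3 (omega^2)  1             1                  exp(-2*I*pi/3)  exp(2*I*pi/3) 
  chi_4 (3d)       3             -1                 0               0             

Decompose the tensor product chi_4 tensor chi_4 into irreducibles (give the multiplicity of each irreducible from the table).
chi_4 tensor chi_4 = chi_1 + chi_2 + chi_3 + 2*chi_4 (all other irreducibles have multiplicity 0).

Derivation: The character of a tensor product is the pointwise product (chi_4 * chi_4)(C) = chi_4(C) * chi_4(C):
  {e}: (3)*(3), (ab)(cd): (-1)*(-1), (abc): (0)*(0), (acb): (0)*(0)
so (chi_4 * chi_4) takes values
  {e} -> 9, (ab)(cd) -> 1, (abc) -> 0, (acb) -> 0.
Now take the inner product of this character with each irreducible chi from the table, <chi_4*chi_4, chi> = (1/12) sum_C |C| (chi_4*chi_4)(C) conj(chi(C)):
  <chi_4*chi_4, chi_1> = (1/12)[1*(9)*conj(1) + 3*(1)*conj(1) + 4*(0)*conj(1) + 4*(0)*conj(1)]
      = (1/12)[(9) + (3) + (0) + (0)] = 12/12 = 1
  <chi_4*chi_4, chi_2> = (1/12)[1*(9)*conj(1) + 3*(1)*conj(1) + 4*(0)*conj(exp(2*I*pi/3)) + 4*(0)*conj(exp(-2*I*pi/3))]
      = (1/12)[(9) + (3) + (0) + (0)] = 12/12 = 1
  <chi_4*chi_4, chi_3> = (1/12)[1*(9)*conj(1) + 3*(1)*conj(1) + 4*(0)*conj(exp(-2*I*pi/3)) + 4*(0)*conj(exp(2*I*pi/3))]
      = (1/12)[(9) + (3) + (0) + (0)] = 12/12 = 1
  <chi_4*chi_4, chi_4> = (1/12)[1*(9)*conj(3) + 3*(1)*conj(-1) + 4*(0)*conj(0) + 4*(0)*conj(0)]
      = (1/12)[(27) + (-3) + (0) + (0)] = 24/12 = 2
(Exp terms are combined using exp(i*s)*conj(exp(i*t)) = exp(i*(s-t)), and sums of them are collapsed using the identity that for every m > 1 the m distinct m-th roots of unity sum to 0, e.g. 1 + exp(2*I*pi/3) + exp(-2*I*pi/3) = 0.)
Hence the multiplicities are chi_1: 1, chi_2: 1, chi_3: 1, chi_4: 2. Dimension check: dim(chi_4)*dim(chi_4) = 3*3 = 9 and sum (mult * dim) = 1*1 + 1*1 + 1*1 + 2*3 = 9.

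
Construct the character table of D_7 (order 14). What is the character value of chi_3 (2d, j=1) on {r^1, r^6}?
Conjugacy classes: {e} of size 1, {r^1, r^6} of size 2, {r^2, r^5} of size 2, {r^3, r^4} of size 2, {s, sr, ..., sr^6} of size 7.
Character table:
  irrep \ class              {e} (size 1)  {r^1, r^6} (size 2)  {r^2, r^5} (size 2)  {r^3, r^4} (size 2)  {s, sr, ..., sr^6} (size 7)
  chi_1 (triv)               1             1                    1                    1                    1                          
  chi_2 (sign: r->1, s->-1)  1             1                    1                    1                    -1                         
  chi_3 (2d, j=1)            2             2*cos(2*pi/7)        -2*cos(3*pi/7)       -2*cos(pi/7)         0                          
  chi_4 (2d, j=2)            2             -2*cos(3*pi/7)       -2*cos(pi/7)         2*cos(2*pi/7)        0                          
  chi_5 (2d, j=3)            2             -2*cos(pi/7)         2*cos(2*pi/7)        -2*cos(3*pi/7)       0                          

Spot check: chi_3 (2d, j=1) on {r^1, r^6} = 2*cos(2*pi/7).

Solution. D_7 has order 2*7 = 14 with 5 conjugacy classes, hence 5 irreducibles. Sum of squared dims 1 + 1 + 4 + 4 + 4 = 14 = |G|. Linear characters come from the abelianisation; the 2-dimensional irreps have character r^k -> 2*cos(2*pi*j*k/7), reflections -> 0.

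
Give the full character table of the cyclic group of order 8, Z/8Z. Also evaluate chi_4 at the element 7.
Character table of Z/8Z (irreps indexed chi_0,...,chi_7 with chi_k(m) = zeta_8^(k*m), zeta_8 = exp(2*pi*i/8)):
  irrep \ class  {0} (size 1)  {1} (size 1)    {2} (size 1)  {3} (size 1)    {4} (size 1)  {5} (size 1)    {6} (size 1)  {7} (size 1)  
  chi_0          1             1               1             1               1             1               1             1             
  chi_1          1             exp(I*pi/4)     I             exp(3*I*pi/4)   -1            exp(-3*I*pi/4)  -I            exp(-I*pi/4)  
  chi_2          1             I               -1            -I              1             I               -1            -I            
  chi_3          1             exp(3*I*pi/4)   -I            exp(I*pi/4)     -1            exp(-I*pi/4)    I             exp(-3*I*pi/4)
  chi_4          1             -1              1             -1              1             -1              1             -1            
  chi_5          1             exp(-3*I*pi/4)  I             exp(-I*pi/4)    -1            exp(I*pi/4)     -I            exp(3*I*pi/4) 
  chi_6          1             -I              -1            I               1             -I              -1            I             
  chi_7          1             exp(-I*pi/4)    -I            exp(-3*I*pi/4)  -1            exp(3*I*pi/4)   I             exp(I*pi/4)   

Spot check: chi_4(7) = zeta_8^(4*7) = zeta_8^28 = -1.

Justification: Z/8Z is abelian, so all 8 irreducible complex representations are 1-dimensional. They are given by chi_k(m) = zeta_8^(k*m) for k = 0,...,7. Row orthogonality: sum_m chi_k(m) conj(chi_l(m)) = 8 * [k = l].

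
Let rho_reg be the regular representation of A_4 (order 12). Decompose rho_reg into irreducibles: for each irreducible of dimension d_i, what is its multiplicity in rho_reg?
Each irreducible V_i of dimension d_i appears with multiplicity d_i, i.e. rho_reg = (direct sum over all irreducibles V_i) d_i V_i. The irreducible dimensions for A_4 are 1, 1, 1, 3: 3 irreducibles of dimension 1, each with multiplicity 1; 1 irreducible of dimension 3, with multiplicity 3. Total dimension 3*1*1 + 1*3*3 = 12 = |G|.

Solution. General theorem: in the regular representation of a finite group G, each irreducible appears with multiplicity equal to its dimension. Check: dim(rho_reg) = sum d_i^2 = 1 + 1 + 1 + 9 = 12 = |G|.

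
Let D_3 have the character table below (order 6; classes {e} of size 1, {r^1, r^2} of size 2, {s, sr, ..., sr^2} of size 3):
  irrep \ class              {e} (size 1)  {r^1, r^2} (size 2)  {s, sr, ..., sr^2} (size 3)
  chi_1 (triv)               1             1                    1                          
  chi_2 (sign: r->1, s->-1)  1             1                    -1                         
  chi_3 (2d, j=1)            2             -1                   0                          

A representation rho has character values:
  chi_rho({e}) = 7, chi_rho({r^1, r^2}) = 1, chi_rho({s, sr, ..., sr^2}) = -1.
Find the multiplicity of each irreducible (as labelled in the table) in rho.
Multiplicities: chi_1: 1, chi_2: 2, chi_3: 2.

Proof sketch: Use <chi_rho, chi> = (1/|G|) sum_C |C| * chi_rho(C) * conj(chi(C)) with |G| = 6 for each irreducible chi in the table:
  <chi_rho, chi_1> = (1/6)[1*(7)*conj(1) + 2*(1)*conj(1) + 3*(-1)*conj(1)]
      = (1/6)[(7) + (2) + (-3)] = 6/6 = 1
  <chi_rho, chi_2> = (1/6)[1*(7)*conj(1) + 2*(1)*conj(1) + 3*(-1)*conj(-1)]
      = (1/6)[(7) + (2) + (3)] = 12/6 = 2
  <chi_rho, chi_3> = (1/6)[1*(7)*conj(2) + 2*(1)*conj(-1) + 3*(-1)*conj(0)]
      = (1/6)[(14) + (-2) + (0)] = 12/6 = 2
Dimension check: dim(rho) = sum (mult * dim) = 1*1 + 2*1 + 2*2 = 7 = chi_rho(e) = 7.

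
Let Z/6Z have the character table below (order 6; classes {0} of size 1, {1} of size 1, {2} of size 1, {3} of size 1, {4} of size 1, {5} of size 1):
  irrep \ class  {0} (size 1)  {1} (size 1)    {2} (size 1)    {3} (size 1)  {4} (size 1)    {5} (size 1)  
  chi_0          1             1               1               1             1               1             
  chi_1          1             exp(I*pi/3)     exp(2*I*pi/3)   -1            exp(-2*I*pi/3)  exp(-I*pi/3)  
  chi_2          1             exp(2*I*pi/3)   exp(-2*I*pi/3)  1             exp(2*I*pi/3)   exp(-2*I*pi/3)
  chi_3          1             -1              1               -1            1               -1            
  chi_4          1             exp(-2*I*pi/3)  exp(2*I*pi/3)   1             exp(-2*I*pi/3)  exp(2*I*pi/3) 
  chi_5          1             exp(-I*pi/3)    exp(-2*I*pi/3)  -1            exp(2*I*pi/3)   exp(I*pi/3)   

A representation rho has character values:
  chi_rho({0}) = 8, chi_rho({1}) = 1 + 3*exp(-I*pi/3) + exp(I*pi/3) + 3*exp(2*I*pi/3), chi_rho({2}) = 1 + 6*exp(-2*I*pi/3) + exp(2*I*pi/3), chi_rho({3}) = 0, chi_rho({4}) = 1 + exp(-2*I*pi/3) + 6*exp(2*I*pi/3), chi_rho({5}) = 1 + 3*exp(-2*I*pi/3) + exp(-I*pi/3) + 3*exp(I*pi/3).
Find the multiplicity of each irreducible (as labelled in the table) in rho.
Multiplicities: chi_0: 1, chi_1: 1, chi_2: 3, chi_3: 0, chi_4: 0, chi_5: 3.

Justification: Use <chi_rho, chi> = (1/|G|) sum_C |C| * chi_rho(C) * conj(chi(C)) with |G| = 6 for each irreducible chi in the table:
  <chi_rho, chi_0> = (1/6)[1*(8)*conj(1) + 1*(1 + 3*exp(-I*pi/3) + exp(I*pi/3) + 3*exp(2*I*pi/3))*conj(1) + 1*(1 + 6*exp(-2*I*pi/3) + exp(2*I*pi/3))*conj(1) + 1*(0)*conj(1) + 1*(1 + exp(-2*I*pi/3) + 6*exp(2*I*pi/3))*conj(1) + 1*(1 + 3*exp(-2*I*pi/3) + exp(-I*pi/3) + 3*exp(I*pi/3))*conj(1)]
      = (1/6)[(8) + (1 + 3*exp(-I*pi/3) + exp(I*pi/3) + 3*exp(2*I*pi/3)) + (1 + 6*exp(-2*I*pi/3) + exp(2*I*pi/3)) + (0) + (1 + exp(-2*I*pi/3) + 6*exp(2*I*pi/3)) + (1 + 3*exp(-2*I*pi/3) + exp(-I*pi/3) + 3*exp(I*pi/3))] = 6/6 = 1
  <chi_rho, chi_1> = (1/6)[1*(8)*conj(1) + 1*(1 + 3*exp(-I*pi/3) + exp(I*pi/3) + 3*exp(2*I*pi/3))*conj(exp(I*pi/3)) + 1*(1 + 6*exp(-2*I*pi/3) + exp(2*I*pi/3))*conj(exp(2*I*pi/3)) + 1*(0)*conj(-1) + 1*(1 + exp(-2*I*pi/3) + 6*exp(2*I*pi/3))*conj(exp(-2*I*pi/3)) + 1*(1 + 3*exp(-2*I*pi/3) + exp(-I*pi/3) + 3*exp(I*pi/3))*conj(exp(-I*pi/3))]
      = (1/6)[(8) + (1 + 3*exp(-2*I*pi/3) + exp(-I*pi/3) + 3*exp(I*pi/3)) + (1 + exp(-2*I*pi/3) + 6*exp(2*I*pi/3)) + (0) + (1 + 6*exp(-2*I*pi/3) + exp(2*I*pi/3)) + (1 + 3*exp(-I*pi/3) + exp(I*pi/3) + 3*exp(2*I*pi/3))] = 6/6 = 1
  <chi_rho, chi_2> = (1/6)[1*(8)*conj(1) + 1*(1 + 3*exp(-I*pi/3) + exp(I*pi/3) + 3*exp(2*I*pi/3))*conj(exp(2*I*pi/3)) + 1*(1 + 6*exp(-2*I*pi/3) + exp(2*I*pi/3))*conj(exp(-2*I*pi/3)) + 1*(0)*conj(1) + 1*(1 + exp(-2*I*pi/3) + 6*exp(2*I*pi/3))*conj(exp(2*I*pi/3)) + 1*(1 + 3*exp(-2*I*pi/3) + exp(-I*pi/3) + 3*exp(I*pi/3))*conj(exp(-2*I*pi/3))]
      = (1/6)[(8) + (exp(-2*I*pi/3) + exp(-I*pi/3)) + (5) + (0) + (5) + (exp(2*I*pi/3) + exp(I*pi/3))] = 18/6 = 3
  <chi_rho, chi_3> = (1/6)[1*(8)*conj(1) + 1*(1 + 3*exp(-I*pi/3) + exp(I*pi/3) + 3*exp(2*I*pi/3))*conj(-1) + 1*(1 + 6*exp(-2*I*pi/3) + exp(2*I*pi/3))*conj(1) + 1*(0)*conj(-1) + 1*(1 + exp(-2*I*pi/3) + 6*exp(2*I*pi/3))*conj(1) + 1*(1 + 3*exp(-2*I*pi/3) + exp(-I*pi/3) + 3*exp(I*pi/3))*conj(-1)]
      = (1/6)[(8) + (-1 - 3*exp(2*I*pi/3) - exp(I*pi/3) - 3*exp(-I*pi/3)) + (1 + 6*exp(-2*I*pi/3) + exp(2*I*pi/3)) + (0) + (1 + exp(-2*I*pi/3) + 6*exp(2*I*pi/3)) + (-1 - 3*exp(I*pi/3) - exp(-I*pi/3) - 3*exp(-2*I*pi/3))] = 0/6 = 0
  <chi_rho, chi_4> = (1/6)[1*(8)*conj(1) + 1*(1 + 3*exp(-I*pi/3) + exp(I*pi/3) + 3*exp(2*I*pi/3))*conj(exp(-2*I*pi/3)) + 1*(1 + 6*exp(-2*I*pi/3) + exp(2*I*pi/3))*conj(exp(2*I*pi/3)) + 1*(0)*conj(1) + 1*(1 + exp(-2*I*pi/3) + 6*exp(2*I*pi/3))*conj(exp(-2*I*pi/3)) + 1*(1 + 3*exp(-2*I*pi/3) + exp(-I*pi/3) + 3*exp(I*pi/3))*conj(exp(2*I*pi/3))]
      = (1/6)[(8) + (-1 + 3*exp(-2*I*pi/3) + exp(2*I*pi/3) + 3*exp(I*pi/3)) + (1 + exp(-2*I*pi/3) + 6*exp(2*I*pi/3)) + (0) + (1 + 6*exp(-2*I*pi/3) + exp(2*I*pi/3)) + (-1 + 3*exp(-I*pi/3) + exp(-2*I*pi/3) + 3*exp(2*I*pi/3))] = 0/6 = 0
  <chi_rho, chi_5> = (1/6)[1*(8)*conj(1) + 1*(1 + 3*exp(-I*pi/3) + exp(I*pi/3) + 3*exp(2*I*pi/3))*conj(exp(-I*pi/3)) + 1*(1 + 6*exp(-2*I*pi/3) + exp(2*I*pi/3))*conj(exp(-2*I*pi/3)) + 1*(0)*conj(-1) + 1*(1 + exp(-2*I*pi/3) + 6*exp(2*I*pi/3))*conj(exp(2*I*pi/3)) + 1*(1 + 3*exp(-2*I*pi/3) + exp(-I*pi/3) + 3*exp(I*pi/3))*conj(exp(I*pi/3))]
      = (1/6)[(8) + (exp(2*I*pi/3) + exp(I*pi/3)) + (5) + (0) + (5) + (exp(-2*I*pi/3) + exp(-I*pi/3))] = 18/6 = 3
(Exp terms are combined using exp(i*s)*conj(exp(i*t)) = exp(i*(s-t)), and sums of them are collapsed using the identity that for every m > 1 the m distinct m-th roots of unity sum to 0, e.g. 1 + exp(2*I*pi/3) + exp(-2*I*pi/3) = 0.)
Dimension check: dim(rho) = sum (mult * dim) = 1*1 + 1*1 + 3*1 + 0*1 + 0*1 + 3*1 = 8 = chi_rho(e) = 8.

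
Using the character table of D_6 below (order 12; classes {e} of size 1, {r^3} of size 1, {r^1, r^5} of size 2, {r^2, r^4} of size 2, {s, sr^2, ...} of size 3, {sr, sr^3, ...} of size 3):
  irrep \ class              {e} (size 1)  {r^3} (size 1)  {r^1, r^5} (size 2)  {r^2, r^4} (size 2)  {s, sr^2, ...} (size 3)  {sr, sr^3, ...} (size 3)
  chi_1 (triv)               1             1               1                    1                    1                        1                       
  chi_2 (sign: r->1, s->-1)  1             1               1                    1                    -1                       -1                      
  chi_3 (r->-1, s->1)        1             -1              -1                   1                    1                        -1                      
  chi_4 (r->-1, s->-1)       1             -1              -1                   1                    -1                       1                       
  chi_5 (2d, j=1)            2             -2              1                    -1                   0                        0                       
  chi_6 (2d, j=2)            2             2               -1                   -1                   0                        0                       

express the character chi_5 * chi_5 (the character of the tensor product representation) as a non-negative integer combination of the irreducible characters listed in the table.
chi_5 tensor chi_5 = chi_1 + chi_2 + chi_6 (all other irreducibles have multiplicity 0).

Justification: The character of a tensor product is the pointwise product (chi_5 * chi_5)(C) = chi_5(C) * chi_5(C):
  {e}: (2)*(2), {r^3}: (-2)*(-2), {r^1, r^5}: (1)*(1), {r^2, r^4}: (-1)*(-1), {s, sr^2, ...}: (0)*(0), {sr, sr^3, ...}: (0)*(0)
so (chi_5 * chi_5) takes values
  {e} -> 4, {r^3} -> 4, {r^1, r^5} -> 1, {r^2, r^4} -> 1, {s, sr^2, ...} -> 0, {sr, sr^3, ...} -> 0.
Now take the inner product of this character with each irreducible chi from the table, <chi_5*chi_5, chi> = (1/12) sum_C |C| (chi_5*chi_5)(C) conj(chi(C)):
  <chi_5*chi_5, chi_1> = (1/12)[1*(4)*conj(1) + 1*(4)*conj(1) + 2*(1)*conj(1) + 2*(1)*conj(1) + 3*(0)*conj(1) + 3*(0)*conj(1)]
      = (1/12)[(4) + (4) + (2) + (2) + (0) + (0)] = 12/12 = 1
  <chi_5*chi_5, chi_2> = (1/12)[1*(4)*conj(1) + 1*(4)*conj(1) + 2*(1)*conj(1) + 2*(1)*conj(1) + 3*(0)*conj(-1) + 3*(0)*conj(-1)]
      = (1/12)[(4) + (4) + (2) + (2) + (0) + (0)] = 12/12 = 1
  <chi_5*chi_5, chi_3> = (1/12)[1*(4)*conj(1) + 1*(4)*conj(-1) + 2*(1)*conj(-1) + 2*(1)*conj(1) + 3*(0)*conj(1) + 3*(0)*conj(-1)]
      = (1/12)[(4) + (-4) + (-2) + (2) + (0) + (0)] = 0/12 = 0
  <chi_5*chi_5, chi_4> = (1/12)[1*(4)*conj(1) + 1*(4)*conj(-1) + 2*(1)*conj(-1) + 2*(1)*conj(1) + 3*(0)*conj(-1) + 3*(0)*conj(1)]
      = (1/12)[(4) + (-4) + (-2) + (2) + (0) + (0)] = 0/12 = 0
  <chi_5*chi_5, chi_5> = (1/12)[1*(4)*conj(2) + 1*(4)*conj(-2) + 2*(1)*conj(1) + 2*(1)*conj(-1) + 3*(0)*conj(0) + 3*(0)*conj(0)]
      = (1/12)[(8) + (-8) + (2) + (-2) + (0) + (0)] = 0/12 = 0
  <chi_5*chi_5, chi_6> = (1/12)[1*(4)*conj(2) + 1*(4)*conj(2) + 2*(1)*conj(-1) + 2*(1)*conj(-1) + 3*(0)*conj(0) + 3*(0)*conj(0)]
      = (1/12)[(8) + (8) + (-2) + (-2) + (0) + (0)] = 12/12 = 1
Hence the multiplicities are chi_1: 1, chi_2: 1, chi_6: 1. Dimension check: dim(chi_5)*dim(chi_5) = 2*2 = 4 and sum (mult * dim) = 1*1 + 1*1 + 1*2 = 4.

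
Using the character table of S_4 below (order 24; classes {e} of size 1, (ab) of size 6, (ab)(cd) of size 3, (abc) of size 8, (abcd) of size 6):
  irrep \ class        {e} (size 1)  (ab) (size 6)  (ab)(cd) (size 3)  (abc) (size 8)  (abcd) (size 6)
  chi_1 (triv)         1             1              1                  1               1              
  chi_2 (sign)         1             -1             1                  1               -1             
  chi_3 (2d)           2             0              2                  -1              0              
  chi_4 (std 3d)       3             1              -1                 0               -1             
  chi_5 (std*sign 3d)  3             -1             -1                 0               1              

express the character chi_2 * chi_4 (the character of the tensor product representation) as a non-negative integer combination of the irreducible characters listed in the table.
chi_2 tensor chi_4 = chi_5 (all other irreducibles have multiplicity 0).

Explanation: The character of a tensor product is the pointwise product (chi_2 * chi_4)(C) = chi_2(C) * chi_4(C):
  {e}: (1)*(3), (ab): (-1)*(1), (ab)(cd): (1)*(-1), (abc): (1)*(0), (abcd): (-1)*(-1)
so (chi_2 * chi_4) takes values
  {e} -> 3, (ab) -> -1, (ab)(cd) -> -1, (abc) -> 0, (abcd) -> 1.
Now take the inner product of this character with each irreducible chi from the table, <chi_2*chi_4, chi> = (1/24) sum_C |C| (chi_2*chi_4)(C) conj(chi(C)):
  <chi_2*chi_4, chi_1> = (1/24)[1*(3)*conj(1) + 6*(-1)*conj(1) + 3*(-1)*conj(1) + 8*(0)*conj(1) + 6*(1)*conj(1)]
      = (1/24)[(3) + (-6) + (-3) + (0) + (6)] = 0/24 = 0
  <chi_2*chi_4, chi_2> = (1/24)[1*(3)*conj(1) + 6*(-1)*conj(-1) + 3*(-1)*conj(1) + 8*(0)*conj(1) + 6*(1)*conj(-1)]
      = (1/24)[(3) + (6) + (-3) + (0) + (-6)] = 0/24 = 0
  <chi_2*chi_4, chi_3> = (1/24)[1*(3)*conj(2) + 6*(-1)*conj(0) + 3*(-1)*conj(2) + 8*(0)*conj(-1) + 6*(1)*conj(0)]
      = (1/24)[(6) + (0) + (-6) + (0) + (0)] = 0/24 = 0
  <chi_2*chi_4, chi_4> = (1/24)[1*(3)*conj(3) + 6*(-1)*conj(1) + 3*(-1)*conj(-1) + 8*(0)*conj(0) + 6*(1)*conj(-1)]
      = (1/24)[(9) + (-6) + (3) + (0) + (-6)] = 0/24 = 0
  <chi_2*chi_4, chi_5> = (1/24)[1*(3)*conj(3) + 6*(-1)*conj(-1) + 3*(-1)*conj(-1) + 8*(0)*conj(0) + 6*(1)*conj(1)]
      = (1/24)[(9) + (6) + (3) + (0) + (6)] = 24/24 = 1
Hence the multiplicities are chi_5: 1. Dimension check: dim(chi_2)*dim(chi_4) = 1*3 = 3 and sum (mult * dim) = 1*3 = 3.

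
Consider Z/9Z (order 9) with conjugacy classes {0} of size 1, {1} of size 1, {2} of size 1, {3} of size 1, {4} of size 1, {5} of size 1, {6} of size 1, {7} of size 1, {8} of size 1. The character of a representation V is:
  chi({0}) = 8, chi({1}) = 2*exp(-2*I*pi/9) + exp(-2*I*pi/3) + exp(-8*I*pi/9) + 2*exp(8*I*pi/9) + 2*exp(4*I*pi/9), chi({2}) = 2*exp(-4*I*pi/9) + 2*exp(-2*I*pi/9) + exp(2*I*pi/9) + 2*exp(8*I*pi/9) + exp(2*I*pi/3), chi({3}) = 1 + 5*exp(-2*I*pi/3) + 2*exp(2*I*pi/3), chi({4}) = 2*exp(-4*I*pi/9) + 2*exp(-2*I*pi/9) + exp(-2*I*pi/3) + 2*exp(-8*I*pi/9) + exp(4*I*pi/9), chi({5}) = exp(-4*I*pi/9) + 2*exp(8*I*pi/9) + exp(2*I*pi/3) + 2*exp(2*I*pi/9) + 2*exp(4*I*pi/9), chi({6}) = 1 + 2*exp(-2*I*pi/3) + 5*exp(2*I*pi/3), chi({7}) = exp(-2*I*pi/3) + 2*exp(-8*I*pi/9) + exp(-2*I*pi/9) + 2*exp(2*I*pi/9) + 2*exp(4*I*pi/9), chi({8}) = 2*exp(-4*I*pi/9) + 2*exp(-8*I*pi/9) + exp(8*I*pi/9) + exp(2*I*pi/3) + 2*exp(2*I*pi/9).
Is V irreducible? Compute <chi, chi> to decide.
Not irreducible (reducible): <chi, chi> = 14 > 1.

Justification: <chi, chi> = (1/|G|) sum_C |C| * |chi(C)|^2 = (1/9)[1*|8|^2 + 1*|2*exp(-2*I*pi/9) + exp(-2*I*pi/3) + exp(-8*I*pi/9) + 2*exp(8*I*pi/9) + 2*exp(4*I*pi/9)|^2 + 1*|2*exp(-4*I*pi/9) + 2*exp(-2*I*pi/9) + exp(2*I*pi/9) + 2*exp(8*I*pi/9) + exp(2*I*pi/3)|^2 + 1*|1 + 5*exp(-2*I*pi/3) + 2*exp(2*I*pi/3)|^2 + 1*|2*exp(-4*I*pi/9) + 2*exp(-2*I*pi/9) + exp(-2*I*pi/3) + 2*exp(-8*I*pi/9) + exp(4*I*pi/9)|^2 + 1*|exp(-4*I*pi/9) + 2*exp(8*I*pi/9) + exp(2*I*pi/3) + 2*exp(2*I*pi/9) + 2*exp(4*I*pi/9)|^2 + 1*|1 + 2*exp(-2*I*pi/3) + 5*exp(2*I*pi/3)|^2 + 1*|exp(-2*I*pi/3) + 2*exp(-8*I*pi/9) + exp(-2*I*pi/9) + 2*exp(2*I*pi/9) + 2*exp(4*I*pi/9)|^2 + 1*|2*exp(-4*I*pi/9) + 2*exp(-8*I*pi/9) + exp(8*I*pi/9) + exp(2*I*pi/3) + 2*exp(2*I*pi/9)|^2]
  = (1/9)[(64) + (14 + 8*exp(-4*I*pi/9) + 8*exp(-2*I*pi/3) + 6*exp(-8*I*pi/9) + 3*exp(-2*I*pi/9) + 3*exp(2*I*pi/9) + 6*exp(8*I*pi/9) + 8*exp(2*I*pi/3) + 8*exp(4*I*pi/9)) + (14 + 8*exp(-2*I*pi/3) + 6*exp(-2*I*pi/9) + 3*exp(-4*I*pi/9) + 8*exp(-8*I*pi/9) + 8*exp(8*I*pi/9) + 3*exp(4*I*pi/9) + 6*exp(2*I*pi/9) + 8*exp(2*I*pi/3)) + (13) + (14 + 8*exp(-2*I*pi/3) + 6*exp(-4*I*pi/9) + 8*exp(-2*I*pi/9) + 3*exp(-8*I*pi/9) + 3*exp(8*I*pi/9) + 8*exp(2*I*pi/9) + 6*exp(4*I*pi/9) + 8*exp(2*I*pi/3)) + (14 + 8*exp(-2*I*pi/3) + 6*exp(-4*I*pi/9) + 8*exp(-2*I*pi/9) + 3*exp(-8*I*pi/9) + 3*exp(8*I*pi/9) + 8*exp(2*I*pi/9) + 6*exp(4*I*pi/9) + 8*exp(2*I*pi/3)) + (13) + (14 + 8*exp(-2*I*pi/3) + 6*exp(-2*I*pi/9) + 3*exp(-4*I*pi/9) + 8*exp(-8*I*pi/9) + 8*exp(8*I*pi/9) + 3*exp(4*I*pi/9) + 6*exp(2*I*pi/9) + 8*exp(2*I*pi/3)) + (14 + 8*exp(-4*I*pi/9) + 8*exp(-2*I*pi/3) + 6*exp(-8*I*pi/9) + 3*exp(-2*I*pi/9) + 3*exp(2*I*pi/9) + 6*exp(8*I*pi/9) + 8*exp(2*I*pi/3) + 8*exp(4*I*pi/9))] = 126/9 = 14.
(Exp terms are combined using exp(i*s)*conj(exp(i*t)) = exp(i*(s-t)), and sums of them are collapsed using the identity that for every m > 1 the m distinct m-th roots of unity sum to 0, e.g. 1 + exp(2*I*pi/3) + exp(-2*I*pi/3) = 0.)
A character is irreducible iff <chi, chi> = 1, so this representation is reducible.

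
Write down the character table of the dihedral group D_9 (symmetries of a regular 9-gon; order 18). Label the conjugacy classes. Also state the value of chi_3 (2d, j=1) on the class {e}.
Conjugacy classes: {e} of size 1, {r^1, r^8} of size 2, {r^2, r^7} of size 2, {r^3, r^6} of size 2, {r^4, r^5} of size 2, {s, sr, ..., sr^8} of size 9.
Character table:
  irrep \ class              {e} (size 1)  {r^1, r^8} (size 2)  {r^2, r^7} (size 2)  {r^3, r^6} (size 2)  {r^4, r^5} (size 2)  {s, sr, ..., sr^8} (size 9)
  chi_1 (triv)               1             1                    1                    1                    1                    1                          
  chi_2 (sign: r->1, s->-1)  1             1                    1                    1                    1                    -1                         
  chi_3 (2d, j=1)            2             2*cos(2*pi/9)        2*cos(4*pi/9)        -1                   -2*cos(pi/9)         0                          
  chi_4 (2d, j=2)            2             2*cos(4*pi/9)        -2*cos(pi/9)         -1                   2*cos(2*pi/9)        0                          
  chi_5 (2d, j=3)            2             -1                   -1                   2                    -1                   0                          
  chi_6 (2d, j=4)            2             -2*cos(pi/9)         2*cos(2*pi/9)        -1                   2*cos(4*pi/9)        0                          

Spot check: chi_3 (2d, j=1) on {e} = 2.

Proof sketch: D_9 has order 2*9 = 18 with 6 conjugacy classes, hence 6 irreducibles. Sum of squared dims 1 + 1 + 4 + 4 + 4 + 4 = 18 = |G|. Linear characters come from the abelianisation; the 2-dimensional irreps have character r^k -> 2*cos(2*pi*j*k/9), reflections -> 0.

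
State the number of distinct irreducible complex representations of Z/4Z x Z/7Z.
28

Justification: The number of irreducible complex representations of a finite group equals its number of conjugacy classes. Z/4Z x Z/7Z is abelian of order 28, so every element is its own conjugacy class: 28 classes, so Z/4Z x Z/7Z (order 28) has exactly 28 irreducible complex representations.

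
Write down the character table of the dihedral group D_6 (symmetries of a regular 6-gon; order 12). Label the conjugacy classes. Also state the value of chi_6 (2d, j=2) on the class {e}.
Conjugacy classes: {e} of size 1, {r^3} of size 1, {r^1, r^5} of size 2, {r^2, r^4} of size 2, {s, sr^2, ...} of size 3, {sr, sr^3, ...} of size 3.
Character table:
  irrep \ class              {e} (size 1)  {r^3} (size 1)  {r^1, r^5} (size 2)  {r^2, r^4} (size 2)  {s, sr^2, ...} (size 3)  {sr, sr^3, ...} (size 3)
  chi_1 (triv)               1             1               1                    1                    1                        1                       
  chi_2 (sign: r->1, s->-1)  1             1               1                    1                    -1                       -1                      
  chi_3 (r->-1, s->1)        1             -1              -1                   1                    1                        -1                      
  chi_4 (r->-1, s->-1)       1             -1              -1                   1                    -1                       1                       
  chi_5 (2d, j=1)            2             -2              1                    -1                   0                        0                       
  chi_6 (2d, j=2)            2             2               -1                   -1                   0                        0                       

Spot check: chi_6 (2d, j=2) on {e} = 2.

Details: D_6 has order 2*6 = 12 with 6 conjugacy classes, hence 6 irreducibles. Sum of squared dims 1 + 1 + 1 + 1 + 4 + 4 = 12 = |G|. Linear characters come from the abelianisation; the 2-dimensional irreps have character r^k -> 2*cos(2*pi*j*k/6), reflections -> 0.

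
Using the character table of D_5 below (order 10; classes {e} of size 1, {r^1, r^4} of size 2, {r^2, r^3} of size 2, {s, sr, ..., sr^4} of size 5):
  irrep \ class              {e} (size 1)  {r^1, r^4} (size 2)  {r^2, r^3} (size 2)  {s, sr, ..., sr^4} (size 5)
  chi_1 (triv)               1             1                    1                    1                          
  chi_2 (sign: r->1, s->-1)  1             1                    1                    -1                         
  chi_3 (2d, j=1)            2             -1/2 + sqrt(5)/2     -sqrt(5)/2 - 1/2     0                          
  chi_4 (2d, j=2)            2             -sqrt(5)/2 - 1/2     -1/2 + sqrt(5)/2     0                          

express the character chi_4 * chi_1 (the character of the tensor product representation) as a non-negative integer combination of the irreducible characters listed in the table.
chi_4 tensor chi_1 = chi_4 (all other irreducibles have multiplicity 0).

Reasoning: The character of a tensor product is the pointwise product (chi_4 * chi_1)(C) = chi_4(C) * chi_1(C):
  {e}: (2)*(1), {r^1, r^4}: (-sqrt(5)/2 - 1/2)*(1), {r^2, r^3}: (-1/2 + sqrt(5)/2)*(1), {s, sr, ..., sr^4}: (0)*(1)
so (chi_4 * chi_1) takes values
  {e} -> 2, {r^1, r^4} -> -sqrt(5)/2 - 1/2, {r^2, r^3} -> -1/2 + sqrt(5)/2, {s, sr, ..., sr^4} -> 0.
Now take the inner product of this character with each irreducible chi from the table, <chi_4*chi_1, chi> = (1/10) sum_C |C| (chi_4*chi_1)(C) conj(chi(C)):
  <chi_4*chi_1, chi_1> = (1/10)[1*(2)*conj(1) + 2*(-sqrt(5)/2 - 1/2)*conj(1) + 2*(-1/2 + sqrt(5)/2)*conj(1) + 5*(0)*conj(1)]
      = (1/10)[(2) + (-sqrt(5) - 1) + (-1 + sqrt(5)) + (0)] = 0/10 = 0
  <chi_4*chi_1, chi_2> = (1/10)[1*(2)*conj(1) + 2*(-sqrt(5)/2 - 1/2)*conj(1) + 2*(-1/2 + sqrt(5)/2)*conj(1) + 5*(0)*conj(-1)]
      = (1/10)[(2) + (-sqrt(5) - 1) + (-1 + sqrt(5)) + (0)] = 0/10 = 0
  <chi_4*chi_1, chi_3> = (1/10)[1*(2)*conj(2) + 2*(-sqrt(5)/2 - 1/2)*conj(-1/2 + sqrt(5)/2) + 2*(-1/2 + sqrt(5)/2)*conj(-sqrt(5)/2 - 1/2) + 5*(0)*conj(0)]
      = (1/10)[(4) + (-2) + (-2) + (0)] = 0/10 = 0
  <chi_4*chi_1, chi_4> = (1/10)[1*(2)*conj(2) + 2*(-sqrt(5)/2 - 1/2)*conj(-sqrt(5)/2 - 1/2) + 2*(-1/2 + sqrt(5)/2)*conj(-1/2 + sqrt(5)/2) + 5*(0)*conj(0)]
      = (1/10)[(4) + (sqrt(5) + 3) + (3 - sqrt(5)) + (0)] = 10/10 = 1
Hence the multiplicities are chi_4: 1. Dimension check: dim(chi_4)*dim(chi_1) = 2*1 = 2 and sum (mult * dim) = 1*2 = 2.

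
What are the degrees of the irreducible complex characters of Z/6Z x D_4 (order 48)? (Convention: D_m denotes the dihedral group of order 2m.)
Dimensions: 1, 1, 1, 1, 1, 1, 1, 1, 1, 1, 1, 1, 1, 1, 1, 1, 1, 1, 1, 1, 1, 1, 1, 1, 2, 2, 2, 2, 2, 2

There are 30 irreducibles (= number of conjugacy classes). Their dimensions d_i satisfy sum d_i^2 = |G| = 48: 1 + 1 + 1 + 1 + 1 + 1 + 1 + 1 + 1 + 1 + 1 + 1 + 1 + 1 + 1 + 1 + 1 + 1 + 1 + 1 + 1 + 1 + 1 + 1 + 4 + 4 + 4 + 4 + 4 + 4 = 48. (For the product with Z/6Z: each of the 6 1-dim characters of Z/6Z tensors with each irrep of D_4, giving 6 copies of each D_4-dimension.)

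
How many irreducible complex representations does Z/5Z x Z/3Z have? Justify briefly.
15

Why: The number of irreducible complex representations of a finite group equals its number of conjugacy classes. Z/5Z x Z/3Z is abelian of order 15, so every element is its own conjugacy class: 15 classes, so Z/5Z x Z/3Z (order 15) has exactly 15 irreducible complex representations.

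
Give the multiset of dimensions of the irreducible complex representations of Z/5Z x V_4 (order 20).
Dimensions: 1, 1, 1, 1, 1, 1, 1, 1, 1, 1, 1, 1, 1, 1, 1, 1, 1, 1, 1, 1

Why: There are 20 irreducibles (= number of conjugacy classes). Their dimensions d_i satisfy sum d_i^2 = |G| = 20: 1 + 1 + 1 + 1 + 1 + 1 + 1 + 1 + 1 + 1 + 1 + 1 + 1 + 1 + 1 + 1 + 1 + 1 + 1 + 1 = 20. (For the product with Z/5Z: each of the 5 1-dim characters of Z/5Z tensors with each irrep of V_4, giving 5 copies of each V_4-dimension.)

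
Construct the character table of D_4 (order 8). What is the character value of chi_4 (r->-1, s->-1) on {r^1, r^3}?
Conjugacy classes: {e} of size 1, {r^2} of size 1, {r^1, r^3} of size 2, {s, sr^2, ...} of size 2, {sr, sr^3, ...} of size 2.
Character table:
  irrep \ class              {e} (size 1)  {r^2} (size 1)  {r^1, r^3} (size 2)  {s, sr^2, ...} (size 2)  {sr, sr^3, ...} (size 2)
  chi_1 (triv)               1             1               1                    1                        1                       
  chi_2 (sign: r->1, s->-1)  1             1               1                    -1                       -1                      
  chi_3 (r->-1, s->1)        1             1               -1                   1                        -1                      
  chi_4 (r->-1, s->-1)       1             1               -1                   -1                       1                       
  chi_5 (2d, j=1)            2             -2              0                    0                        0                       

Spot check: chi_4 (r->-1, s->-1) on {r^1, r^3} = -1.

Argument: D_4 has order 2*4 = 8 with 5 conjugacy classes, hence 5 irreducibles. Sum of squared dims 1 + 1 + 1 + 1 + 4 = 8 = |G|. Linear characters come from the abelianisation; the 2-dimensional irreps have character r^k -> 2*cos(2*pi*j*k/4), reflections -> 0.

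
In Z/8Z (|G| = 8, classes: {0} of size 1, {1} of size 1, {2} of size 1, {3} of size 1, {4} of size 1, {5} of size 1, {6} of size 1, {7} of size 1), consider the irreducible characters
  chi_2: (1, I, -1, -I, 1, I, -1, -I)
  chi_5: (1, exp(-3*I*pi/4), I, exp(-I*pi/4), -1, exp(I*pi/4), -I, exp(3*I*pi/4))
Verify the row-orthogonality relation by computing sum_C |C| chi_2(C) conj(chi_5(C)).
Sum = 0; so <chi_2, chi_5> = 0 (distinct irreducibles are orthogonal).

Explanation: Compute term by term over conjugacy classes (|C| * chi_2(C) * conj(chi_5(C))):
  1*(1)*conj(1) + 1*(I)*conj(exp(-3*I*pi/4)) + 1*(-1)*conj(I) + 1*(-I)*conj(exp(-I*pi/4)) + 1*(1)*conj(-1) + 1*(I)*conj(exp(I*pi/4)) + 1*(-1)*conj(-I) + 1*(-I)*conj(exp(3*I*pi/4))
  = (1) + (exp(-3*I*pi/4)) + (I) + (-exp(3*I*pi/4)) + (-1) + (exp(I*pi/4)) + (-I) + (-exp(-I*pi/4))
  = 0.
(Exp terms are combined using exp(i*s)*conj(exp(i*t)) = exp(i*(s-t)), and sums of them are collapsed using the identity that for every m > 1 the m distinct m-th roots of unity sum to 0, e.g. 1 + exp(2*I*pi/3) + exp(-2*I*pi/3) = 0.)
Dividing by |G| = 8 gives 0/8 = 0, matching the row-orthogonality relation <chi_2, chi_5> = [chi_2 = chi_5].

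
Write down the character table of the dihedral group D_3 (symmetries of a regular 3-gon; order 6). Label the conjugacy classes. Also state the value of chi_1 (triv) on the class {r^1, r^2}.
Conjugacy classes: {e} of size 1, {r^1, r^2} of size 2, {s, sr, ..., sr^2} of size 3.
Character table:
  irrep \ class              {e} (size 1)  {r^1, r^2} (size 2)  {s, sr, ..., sr^2} (size 3)
  chi_1 (triv)               1             1                    1                          
  chi_2 (sign: r->1, s->-1)  1             1                    -1                         
  chi_3 (2d, j=1)            2             -1                   0                          

Spot check: chi_1 (triv) on {r^1, r^2} = 1.

Explanation: D_3 has order 2*3 = 6 with 3 conjugacy classes, hence 3 irreducibles. Sum of squared dims 1 + 1 + 4 = 6 = |G|. Linear characters come from the abelianisation; the 2-dimensional irreps have character r^k -> 2*cos(2*pi*j*k/3), reflections -> 0.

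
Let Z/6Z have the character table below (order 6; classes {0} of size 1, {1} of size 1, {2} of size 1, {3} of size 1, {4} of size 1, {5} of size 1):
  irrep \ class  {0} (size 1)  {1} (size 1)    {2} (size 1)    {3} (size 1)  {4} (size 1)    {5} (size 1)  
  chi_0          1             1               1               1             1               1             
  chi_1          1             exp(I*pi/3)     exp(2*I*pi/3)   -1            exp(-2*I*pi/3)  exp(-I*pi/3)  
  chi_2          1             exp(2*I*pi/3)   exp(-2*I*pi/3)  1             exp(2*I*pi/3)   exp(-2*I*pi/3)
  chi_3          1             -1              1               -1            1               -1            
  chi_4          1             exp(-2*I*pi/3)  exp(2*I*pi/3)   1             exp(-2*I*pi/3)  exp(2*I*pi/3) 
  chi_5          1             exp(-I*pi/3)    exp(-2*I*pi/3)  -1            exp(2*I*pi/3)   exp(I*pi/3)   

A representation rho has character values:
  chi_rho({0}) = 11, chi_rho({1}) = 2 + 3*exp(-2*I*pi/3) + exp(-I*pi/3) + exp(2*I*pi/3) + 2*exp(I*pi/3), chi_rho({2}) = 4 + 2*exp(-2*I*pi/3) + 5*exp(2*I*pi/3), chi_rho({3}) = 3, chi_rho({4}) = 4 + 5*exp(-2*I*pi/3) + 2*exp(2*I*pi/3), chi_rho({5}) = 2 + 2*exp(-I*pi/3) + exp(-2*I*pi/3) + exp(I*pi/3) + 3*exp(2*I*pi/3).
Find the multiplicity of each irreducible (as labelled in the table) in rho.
Multiplicities: chi_0: 3, chi_1: 2, chi_2: 1, chi_3: 1, chi_4: 3, chi_5: 1.

Solution. Use <chi_rho, chi> = (1/|G|) sum_C |C| * chi_rho(C) * conj(chi(C)) with |G| = 6 for each irreducible chi in the table:
  <chi_rho, chi_0> = (1/6)[1*(11)*conj(1) + 1*(2 + 3*exp(-2*I*pi/3) + exp(-I*pi/3) + exp(2*I*pi/3) + 2*exp(I*pi/3))*conj(1) + 1*(4 + 2*exp(-2*I*pi/3) + 5*exp(2*I*pi/3))*conj(1) + 1*(3)*conj(1) + 1*(4 + 5*exp(-2*I*pi/3) + 2*exp(2*I*pi/3))*conj(1) + 1*(2 + 2*exp(-I*pi/3) + exp(-2*I*pi/3) + exp(I*pi/3) + 3*exp(2*I*pi/3))*conj(1)]
      = (1/6)[(11) + (2 + 3*exp(-2*I*pi/3) + exp(-I*pi/3) + exp(2*I*pi/3) + 2*exp(I*pi/3)) + (4 + 2*exp(-2*I*pi/3) + 5*exp(2*I*pi/3)) + (3) + (4 + 5*exp(-2*I*pi/3) + 2*exp(2*I*pi/3)) + (2 + 2*exp(-I*pi/3) + exp(-2*I*pi/3) + exp(I*pi/3) + 3*exp(2*I*pi/3))] = 18/6 = 3
  <chi_rho, chi_1> = (1/6)[1*(11)*conj(1) + 1*(2 + 3*exp(-2*I*pi/3) + exp(-I*pi/3) + exp(2*I*pi/3) + 2*exp(I*pi/3))*conj(exp(I*pi/3)) + 1*(4 + 2*exp(-2*I*pi/3) + 5*exp(2*I*pi/3))*conj(exp(2*I*pi/3)) + 1*(3)*conj(-1) + 1*(4 + 5*exp(-2*I*pi/3) + 2*exp(2*I*pi/3))*conj(exp(-2*I*pi/3)) + 1*(2 + 2*exp(-I*pi/3) + exp(-2*I*pi/3) + exp(I*pi/3) + 3*exp(2*I*pi/3))*conj(exp(-I*pi/3))]
      = (1/6)[(11) + (-1 + 2*exp(-I*pi/3) + exp(-2*I*pi/3) + exp(I*pi/3)) + (5 + 4*exp(-2*I*pi/3) + 2*exp(2*I*pi/3)) + (-3) + (5 + 2*exp(-2*I*pi/3) + 4*exp(2*I*pi/3)) + (-1 + exp(-I*pi/3) + exp(2*I*pi/3) + 2*exp(I*pi/3))] = 12/6 = 2
  <chi_rho, chi_2> = (1/6)[1*(11)*conj(1) + 1*(2 + 3*exp(-2*I*pi/3) + exp(-I*pi/3) + exp(2*I*pi/3) + 2*exp(I*pi/3))*conj(exp(2*I*pi/3)) + 1*(4 + 2*exp(-2*I*pi/3) + 5*exp(2*I*pi/3))*conj(exp(-2*I*pi/3)) + 1*(3)*conj(1) + 1*(4 + 5*exp(-2*I*pi/3) + 2*exp(2*I*pi/3))*conj(exp(2*I*pi/3)) + 1*(2 + 2*exp(-I*pi/3) + exp(-2*I*pi/3) + exp(I*pi/3) + 3*exp(2*I*pi/3))*conj(exp(-2*I*pi/3))]
      = (1/6)[(11) + (2*exp(-2*I*pi/3) + 2*exp(-I*pi/3) + 3*exp(2*I*pi/3)) + (2 + 5*exp(-2*I*pi/3) + 4*exp(2*I*pi/3)) + (3) + (2 + 4*exp(-2*I*pi/3) + 5*exp(2*I*pi/3)) + (3*exp(-2*I*pi/3) + 2*exp(2*I*pi/3) + 2*exp(I*pi/3))] = 6/6 = 1
  <chi_rho, chi_3> = (1/6)[1*(11)*conj(1) + 1*(2 + 3*exp(-2*I*pi/3) + exp(-I*pi/3) + exp(2*I*pi/3) + 2*exp(I*pi/3))*conj(-1) + 1*(4 + 2*exp(-2*I*pi/3) + 5*exp(2*I*pi/3))*conj(1) + 1*(3)*conj(-1) + 1*(4 + 5*exp(-2*I*pi/3) + 2*exp(2*I*pi/3))*conj(1) + 1*(2 + 2*exp(-I*pi/3) + exp(-2*I*pi/3) + exp(I*pi/3) + 3*exp(2*I*pi/3))*conj(-1)]
      = (1/6)[(11) + (-2 - 2*exp(I*pi/3) - exp(2*I*pi/3) - exp(-I*pi/3) - 3*exp(-2*I*pi/3)) + (4 + 2*exp(-2*I*pi/3) + 5*exp(2*I*pi/3)) + (-3) + (4 + 5*exp(-2*I*pi/3) + 2*exp(2*I*pi/3)) + (-2 - 3*exp(2*I*pi/3) - exp(I*pi/3) - exp(-2*I*pi/3) - 2*exp(-I*pi/3))] = 6/6 = 1
  <chi_rho, chi_4> = (1/6)[1*(11)*conj(1) + 1*(2 + 3*exp(-2*I*pi/3) + exp(-I*pi/3) + exp(2*I*pi/3) + 2*exp(I*pi/3))*conj(exp(-2*I*pi/3)) + 1*(4 + 2*exp(-2*I*pi/3) + 5*exp(2*I*pi/3))*conj(exp(2*I*pi/3)) + 1*(3)*conj(1) + 1*(4 + 5*exp(-2*I*pi/3) + 2*exp(2*I*pi/3))*conj(exp(-2*I*pi/3)) + 1*(2 + 2*exp(-I*pi/3) + exp(-2*I*pi/3) + exp(I*pi/3) + 3*exp(2*I*pi/3))*conj(exp(2*I*pi/3))]
      = (1/6)[(11) + (1 + exp(-2*I*pi/3) + exp(I*pi/3) + 2*exp(2*I*pi/3)) + (5 + 4*exp(-2*I*pi/3) + 2*exp(2*I*pi/3)) + (3) + (5 + 2*exp(-2*I*pi/3) + 4*exp(2*I*pi/3)) + (1 + 2*exp(-2*I*pi/3) + exp(-I*pi/3) + exp(2*I*pi/3))] = 18/6 = 3
  <chi_rho, chi_5> = (1/6)[1*(11)*conj(1) + 1*(2 + 3*exp(-2*I*pi/3) + exp(-I*pi/3) + exp(2*I*pi/3) + 2*exp(I*pi/3))*conj(exp(-I*pi/3)) + 1*(4 + 2*exp(-2*I*pi/3) + 5*exp(2*I*pi/3))*conj(exp(-2*I*pi/3)) + 1*(3)*conj(-1) + 1*(4 + 5*exp(-2*I*pi/3) + 2*exp(2*I*pi/3))*conj(exp(2*I*pi/3)) + 1*(2 + 2*exp(-I*pi/3) + exp(-2*I*pi/3) + exp(I*pi/3) + 3*exp(2*I*pi/3))*conj(exp(I*pi/3))]
      = (1/6)[(11) + (3*exp(-I*pi/3) + 2*exp(2*I*pi/3) + 2*exp(I*pi/3)) + (2 + 5*exp(-2*I*pi/3) + 4*exp(2*I*pi/3)) + (-3) + (2 + 4*exp(-2*I*pi/3) + 5*exp(2*I*pi/3)) + (2*exp(-2*I*pi/3) + 2*exp(-I*pi/3) + 3*exp(I*pi/3))] = 6/6 = 1
(Exp terms are combined using exp(i*s)*conj(exp(i*t)) = exp(i*(s-t)), and sums of them are collapsed using the identity that for every m > 1 the m distinct m-th roots of unity sum to 0, e.g. 1 + exp(2*I*pi/3) + exp(-2*I*pi/3) = 0.)
Dimension check: dim(rho) = sum (mult * dim) = 3*1 + 2*1 + 1*1 + 1*1 + 3*1 + 1*1 = 11 = chi_rho(e) = 11.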